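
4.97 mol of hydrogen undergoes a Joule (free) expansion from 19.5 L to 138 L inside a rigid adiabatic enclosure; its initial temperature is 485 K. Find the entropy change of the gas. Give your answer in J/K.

ΔS_gas = 80.9 J/K

For an ideal gas in free expansion Q = 0 and W = 0, so T is unchanged.
Entropy is a state function; using a reversible isothermal path, ΔS_gas = nR ln(V₂/V₁) = 4.97 × 8.314 × ln(138/19.5) = 80.9 J/K.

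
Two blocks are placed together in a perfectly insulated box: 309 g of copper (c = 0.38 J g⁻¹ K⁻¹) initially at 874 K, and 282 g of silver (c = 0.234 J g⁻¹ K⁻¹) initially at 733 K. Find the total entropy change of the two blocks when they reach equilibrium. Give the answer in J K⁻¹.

Energy balance: T_f = (m₁c₁T₁ + m₂c₂T₂)/(m₁c₁ + m₂c₂) = 823.27 K.
ΔS₁ = m₁c₁ ln(T_f/T₁) = 117.42 × ln(823.27/874) = -7.0213 J/K.
ΔS₂ = m₂c₂ ln(T_f/T₂) = 65.988 × ln(823.27/733) = 7.6637 J/K.
ΔS_total = -7.0213 + 7.6637 = 0.642 J/K.

ΔS_total = 0.642 J/K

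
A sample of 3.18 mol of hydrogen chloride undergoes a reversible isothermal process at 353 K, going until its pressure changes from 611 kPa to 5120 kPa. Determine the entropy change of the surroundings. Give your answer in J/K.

ΔS_surr = 56.2 J/K

For an isothermal ideal gas ΔS_gas = nR ln(P₁/P₂) = 3.18 × 8.314 × ln(611/5120) = -56.2 J/K.
The process is reversible, so ΔS_surr = −ΔS_gas = 56.2 J/K and ΔS_universe = 0.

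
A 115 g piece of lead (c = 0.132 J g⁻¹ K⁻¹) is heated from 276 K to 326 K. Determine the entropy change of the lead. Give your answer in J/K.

ΔS = ∫dQ_rev/T = m c ln(T₂/T₁) = 115 × 0.132 × ln(326/276) = 2.53 J/K.

ΔS = 2.53 J/K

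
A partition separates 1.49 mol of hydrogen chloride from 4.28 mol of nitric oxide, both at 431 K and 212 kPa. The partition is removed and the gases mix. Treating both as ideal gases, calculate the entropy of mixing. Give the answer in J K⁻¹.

ΔS_mix = 27.4 J/K

Mole fractions: x_A = 1.49/5.77 = 0.258, x_B = 0.742.
ΔS_mix = −R(n_A ln x_A + n_B ln x_B) = −8.314 × (1.49 ln 0.258 + 4.28 ln 0.742) = 27.4 J/K.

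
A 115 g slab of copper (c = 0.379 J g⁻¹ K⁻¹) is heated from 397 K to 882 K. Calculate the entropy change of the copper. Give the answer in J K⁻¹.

ΔS = ∫dQ_rev/T = m c ln(T₂/T₁) = 115 × 0.379 × ln(882/397) = 34.8 J/K.

ΔS = 34.8 J/K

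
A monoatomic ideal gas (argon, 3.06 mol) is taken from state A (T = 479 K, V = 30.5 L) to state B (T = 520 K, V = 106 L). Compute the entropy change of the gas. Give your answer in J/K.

Entropy is a state function: ΔS = nC_V ln(T₂/T₁) + nR ln(V₂/V₁), with C_V = 3R/2 = 12.47 J mol⁻¹ K⁻¹ for a monoatomic ideal gas.
ΔS = 3.06 × [12.47 × ln(520/479) + 8.314 × ln(106/30.5)] = 34.8 J/K.

ΔS = 34.8 J/K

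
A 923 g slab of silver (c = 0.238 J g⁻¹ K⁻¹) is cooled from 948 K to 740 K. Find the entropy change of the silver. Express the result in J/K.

ΔS = ∫dQ_rev/T = m c ln(T₂/T₁) = 923 × 0.238 × ln(740/948) = -54.4 J/K.

ΔS = -54.4 J/K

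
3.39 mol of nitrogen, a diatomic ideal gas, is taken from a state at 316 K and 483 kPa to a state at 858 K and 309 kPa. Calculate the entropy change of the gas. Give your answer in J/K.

ΔS = 111 J/K

ΔS = nC_p ln(T₂/T₁) − nR ln(P₂/P₁), with C_p = 7R/2 = 29.1 J mol⁻¹ K⁻¹ for a diatomic ideal gas.
ΔS = 3.39 × [29.1 × ln(858/316) − 8.314 × ln(309/483)] = 111 J/K.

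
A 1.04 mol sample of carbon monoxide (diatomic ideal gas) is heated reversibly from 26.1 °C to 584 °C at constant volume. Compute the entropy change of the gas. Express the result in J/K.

ΔS = 22.7 J/K

In kelvin: T₁ = 299.25 K, T₂ = 857.15 K. At constant volume, ΔS = nC_V ln(T₂/T₁) with C_V = 5R/2 = 20.79 J mol⁻¹ K⁻¹.
ΔS = 1.04 × 20.79 × ln(857.15/299.25) = 22.7 J/K.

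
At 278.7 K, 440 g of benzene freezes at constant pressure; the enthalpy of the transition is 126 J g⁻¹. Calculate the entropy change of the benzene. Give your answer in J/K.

Heat released by the substance: Q = −mL = −440 × 126 = −55440 J.
At constant T, ΔS = Q_rev/T = −55440 / 278.7 = -199 J/K.

ΔS = -199 J/K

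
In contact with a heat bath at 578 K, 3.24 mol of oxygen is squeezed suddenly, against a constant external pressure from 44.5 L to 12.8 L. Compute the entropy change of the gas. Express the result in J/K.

ΔS_gas = -33.6 J/K

Entropy is a state function, so ΔS_gas depends only on the end states.
For an isothermal ideal gas ΔS_gas = nR ln(V₂/V₁) = 3.24 × 8.314 × ln(12.8/44.5) = -33.6 J/K.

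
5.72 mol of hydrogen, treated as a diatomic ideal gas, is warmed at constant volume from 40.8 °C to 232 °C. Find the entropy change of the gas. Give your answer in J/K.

ΔS = 56.5 J/K

In kelvin: T₁ = 313.95 K, T₂ = 505.15 K. At constant volume, ΔS = nC_V ln(T₂/T₁) with C_V = 5R/2 = 20.79 J mol⁻¹ K⁻¹.
ΔS = 5.72 × 20.79 × ln(505.15/313.95) = 56.5 J/K.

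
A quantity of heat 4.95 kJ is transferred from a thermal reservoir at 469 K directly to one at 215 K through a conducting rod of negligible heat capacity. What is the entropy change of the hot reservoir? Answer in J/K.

ΔS_hot = -10.6 J/K

The hot reservoir loses heat Q, so ΔS_hot = −Q/T_H = −4950/469 = -10.6 J/K.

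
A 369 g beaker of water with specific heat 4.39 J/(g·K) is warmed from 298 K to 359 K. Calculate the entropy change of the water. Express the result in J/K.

ΔS = ∫dQ_rev/T = m c ln(T₂/T₁) = 369 × 4.39 × ln(359/298) = 302 J/K.

ΔS = 302 J/K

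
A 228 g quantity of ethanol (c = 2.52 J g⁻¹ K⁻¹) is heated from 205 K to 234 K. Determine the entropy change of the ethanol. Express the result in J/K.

ΔS = 76 J/K

ΔS = ∫dQ_rev/T = m c ln(T₂/T₁) = 228 × 2.52 × ln(234/205) = 76 J/K.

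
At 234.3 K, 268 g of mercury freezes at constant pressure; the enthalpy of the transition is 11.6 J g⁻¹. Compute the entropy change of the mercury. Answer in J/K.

ΔS = -13.3 J/K

Heat released by the substance: Q = −mL = −268 × 11.6 = −3108.8 J.
At constant T, ΔS = Q_rev/T = −3108.8 / 234.3 = -13.3 J/K.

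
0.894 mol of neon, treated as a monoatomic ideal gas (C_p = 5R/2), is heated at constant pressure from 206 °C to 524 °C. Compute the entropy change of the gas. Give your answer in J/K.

In kelvin: T₁ = 479.15 K, T₂ = 797.15 K. At constant pressure, ΔS = nC_p ln(T₂/T₁) with C_p = 5R/2 = 20.79 J mol⁻¹ K⁻¹.
ΔS = 0.894 × 20.79 × ln(797.15/479.15) = 9.46 J/K.

ΔS = 9.46 J/K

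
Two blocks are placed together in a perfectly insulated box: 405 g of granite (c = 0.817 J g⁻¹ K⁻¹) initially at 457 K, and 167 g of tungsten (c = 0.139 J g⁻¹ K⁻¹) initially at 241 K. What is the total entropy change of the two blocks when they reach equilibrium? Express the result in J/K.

ΔS_total = 3.71 J/K

Energy balance: T_f = (m₁c₁T₁ + m₂c₂T₂)/(m₁c₁ + m₂c₂) = 442.84 K.
ΔS₁ = m₁c₁ ln(T_f/T₁) = 330.885 × ln(442.84/457) = -10.41 J/K.
ΔS₂ = m₂c₂ ln(T_f/T₂) = 23.213 × ln(442.84/241) = 14.12 J/K.
ΔS_total = -10.41 + 14.12 = 3.71 J/K.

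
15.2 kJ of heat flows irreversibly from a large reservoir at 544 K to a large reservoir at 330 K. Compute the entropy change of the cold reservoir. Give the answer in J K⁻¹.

The cold reservoir gains heat Q, so ΔS_cold = +Q/T_C = 15200/330 = 46.1 J/K.

ΔS_cold = 46.1 J/K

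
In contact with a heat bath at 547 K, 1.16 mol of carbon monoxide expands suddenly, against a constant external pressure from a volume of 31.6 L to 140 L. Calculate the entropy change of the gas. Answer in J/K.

Entropy is a state function, so ΔS_gas depends only on the end states.
For an isothermal ideal gas ΔS_gas = nR ln(V₂/V₁) = 1.16 × 8.314 × ln(140/31.6) = 14.4 J/K.

ΔS_gas = 14.4 J/K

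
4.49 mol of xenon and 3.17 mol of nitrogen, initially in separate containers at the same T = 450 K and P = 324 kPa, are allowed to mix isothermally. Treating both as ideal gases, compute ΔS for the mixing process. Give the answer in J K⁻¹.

Mole fractions: x_A = 4.49/7.66 = 0.586, x_B = 0.414.
ΔS_mix = −R(n_A ln x_A + n_B ln x_B) = −8.314 × (4.49 ln 0.586 + 3.17 ln 0.414) = 43.2 J/K.

ΔS_mix = 43.2 J/K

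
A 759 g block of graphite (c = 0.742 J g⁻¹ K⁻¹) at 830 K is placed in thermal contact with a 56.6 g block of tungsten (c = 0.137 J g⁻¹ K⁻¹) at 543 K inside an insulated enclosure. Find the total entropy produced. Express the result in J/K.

ΔS_total = 0.603 J/K

Energy balance: T_f = (m₁c₁T₁ + m₂c₂T₂)/(m₁c₁ + m₂c₂) = 826.1 K.
ΔS₁ = m₁c₁ ln(T_f/T₁) = 563.178 × ln(826.1/830) = -2.651 J/K.
ΔS₂ = m₂c₂ ln(T_f/T₂) = 7.7542 × ln(826.1/543) = 3.254 J/K.
ΔS_total = -2.651 + 3.254 = 0.603 J/K.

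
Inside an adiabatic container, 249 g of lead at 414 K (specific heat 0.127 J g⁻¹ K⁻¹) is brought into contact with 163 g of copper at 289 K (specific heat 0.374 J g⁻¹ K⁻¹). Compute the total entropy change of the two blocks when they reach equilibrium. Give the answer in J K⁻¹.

ΔS_total = 1.39 J/K

Energy balance: T_f = (m₁c₁T₁ + m₂c₂T₂)/(m₁c₁ + m₂c₂) = 331.69 K.
ΔS₁ = m₁c₁ ln(T_f/T₁) = 31.623 × ln(331.69/414) = -7.009 J/K.
ΔS₂ = m₂c₂ ln(T_f/T₂) = 60.962 × ln(331.69/289) = 8.4 J/K.
ΔS_total = -7.009 + 8.4 = 1.39 J/K.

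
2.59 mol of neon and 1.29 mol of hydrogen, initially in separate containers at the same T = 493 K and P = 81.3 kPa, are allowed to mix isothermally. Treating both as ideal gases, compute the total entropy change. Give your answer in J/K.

Mole fractions: x_A = 2.59/3.88 = 0.668, x_B = 0.332.
ΔS_mix = −R(n_A ln x_A + n_B ln x_B) = −8.314 × (2.59 ln 0.668 + 1.29 ln 0.332) = 20.5 J/K.

ΔS_mix = 20.5 J/K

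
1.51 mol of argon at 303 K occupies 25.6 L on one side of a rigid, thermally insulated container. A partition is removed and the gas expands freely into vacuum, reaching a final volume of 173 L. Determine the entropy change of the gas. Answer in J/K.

No heat is exchanged and no work is done, so the ideal-gas temperature stays constant.
Entropy is a state function; using a reversible isothermal path, ΔS_gas = nR ln(V₂/V₁) = 1.51 × 8.314 × ln(173/25.6) = 24 J/K.

ΔS_gas = 24 J/K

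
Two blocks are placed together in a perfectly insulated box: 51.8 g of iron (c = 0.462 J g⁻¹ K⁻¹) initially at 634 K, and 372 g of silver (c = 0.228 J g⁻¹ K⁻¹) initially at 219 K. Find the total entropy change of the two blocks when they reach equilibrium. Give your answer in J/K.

ΔS_total = 12.5 J/K

Energy balance: T_f = (m₁c₁T₁ + m₂c₂T₂)/(m₁c₁ + m₂c₂) = 310.33 K.
ΔS₁ = m₁c₁ ln(T_f/T₁) = 23.9316 × ln(310.33/634) = -17.1 J/K.
ΔS₂ = m₂c₂ ln(T_f/T₂) = 84.816 × ln(310.33/219) = 29.56 J/K.
ΔS_total = -17.1 + 29.56 = 12.5 J/K.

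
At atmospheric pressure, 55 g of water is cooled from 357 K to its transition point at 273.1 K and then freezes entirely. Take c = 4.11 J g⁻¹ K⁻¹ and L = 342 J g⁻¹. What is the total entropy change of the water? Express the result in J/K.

ΔS = -129 J/K

Cooling step: ΔS₁ = m c ln(T_tr/T_i) = 55 × 4.11 × ln(273.1/357) = -60.56 J/K.
Phase change: ΔS₂ = −mL/T_tr = −55 × 342 / 273.1 = -68.88 J/K.
ΔS_total = (-60.56) + (-68.88) = -129 J/K.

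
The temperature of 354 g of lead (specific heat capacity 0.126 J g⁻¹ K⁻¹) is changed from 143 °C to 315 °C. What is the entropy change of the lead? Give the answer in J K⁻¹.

In kelvin: T₁ = 416.15 K, T₂ = 588.15 K. ΔS = ∫dQ_rev/T = m c ln(T₂/T₁) = 354 × 0.126 × ln(588.15/416.15) = 15.4 J/K.

ΔS = 15.4 J/K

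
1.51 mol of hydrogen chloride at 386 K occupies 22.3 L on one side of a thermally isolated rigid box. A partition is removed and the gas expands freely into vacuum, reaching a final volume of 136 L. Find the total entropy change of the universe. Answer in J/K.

ΔS_universe = 22.7 J/K

No heat is exchanged and no work is done, so the ideal-gas temperature stays constant.
Entropy is a state function; using a reversible isothermal path, ΔS_gas = nR ln(V₂/V₁) = 1.51 × 8.314 × ln(136/22.3) = 22.7 J/K.
The insulated surroundings exchange no heat, so ΔS_surr = 0 and ΔS_universe = ΔS_gas.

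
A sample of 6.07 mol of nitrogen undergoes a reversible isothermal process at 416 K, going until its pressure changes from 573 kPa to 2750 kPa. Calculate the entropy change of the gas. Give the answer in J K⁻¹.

For an isothermal ideal gas ΔS_gas = nR ln(P₁/P₂) = 6.07 × 8.314 × ln(573/2750) = -79.2 J/K.

ΔS_gas = -79.2 J/K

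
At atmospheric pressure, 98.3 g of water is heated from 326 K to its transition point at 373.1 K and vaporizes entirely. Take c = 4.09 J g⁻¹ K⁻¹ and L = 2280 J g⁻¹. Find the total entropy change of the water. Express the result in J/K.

Warming step: ΔS₁ = m c ln(T_tr/T_i) = 98.3 × 4.09 × ln(373.1/326) = 54.26 J/K.
Phase change: ΔS₂ = +mL/T_tr = 98.3 × 2280 / 373.1 = 600.7 J/K.
ΔS_total = (54.26) + (600.7) = 655 J/K.

ΔS = 655 J/K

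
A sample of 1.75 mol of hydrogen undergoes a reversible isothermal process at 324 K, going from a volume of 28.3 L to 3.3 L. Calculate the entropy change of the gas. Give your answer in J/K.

For an isothermal ideal gas ΔS_gas = nR ln(V₂/V₁) = 1.75 × 8.314 × ln(3.3/28.3) = -31.3 J/K.

ΔS_gas = -31.3 J/K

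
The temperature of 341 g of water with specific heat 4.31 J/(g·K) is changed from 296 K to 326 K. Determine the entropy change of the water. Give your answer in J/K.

ΔS = 142 J/K

ΔS = ∫dQ_rev/T = m c ln(T₂/T₁) = 341 × 4.31 × ln(326/296) = 142 J/K.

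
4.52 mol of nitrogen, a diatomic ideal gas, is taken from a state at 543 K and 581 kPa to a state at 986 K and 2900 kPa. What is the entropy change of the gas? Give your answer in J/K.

ΔS = 18 J/K

ΔS = nC_p ln(T₂/T₁) − nR ln(P₂/P₁), with C_p = 7R/2 = 29.1 J mol⁻¹ K⁻¹ for a diatomic ideal gas.
ΔS = 4.52 × [29.1 × ln(986/543) − 8.314 × ln(2900/581)] = 18 J/K.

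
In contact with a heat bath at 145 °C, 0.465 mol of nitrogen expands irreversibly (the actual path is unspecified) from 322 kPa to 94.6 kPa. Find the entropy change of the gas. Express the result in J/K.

ΔS_gas = 4.74 J/K

Entropy is a state function, so ΔS_gas depends only on the end states.
For an isothermal ideal gas ΔS_gas = nR ln(P₁/P₂) = 0.465 × 8.314 × ln(322/94.6) = 4.74 J/K.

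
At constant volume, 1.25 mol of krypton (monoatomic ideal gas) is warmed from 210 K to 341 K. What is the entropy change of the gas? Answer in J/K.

At constant volume, ΔS = nC_V ln(T₂/T₁) with C_V = 3R/2 = 12.47 J mol⁻¹ K⁻¹.
ΔS = 1.25 × 12.47 × ln(341/210) = 7.56 J/K.

ΔS = 7.56 J/K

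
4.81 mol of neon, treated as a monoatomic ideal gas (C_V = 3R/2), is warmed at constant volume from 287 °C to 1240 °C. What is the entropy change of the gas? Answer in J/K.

ΔS = 59.6 J/K

In kelvin: T₁ = 560.15 K, T₂ = 1513.15 K. At constant volume, ΔS = nC_V ln(T₂/T₁) with C_V = 3R/2 = 12.47 J mol⁻¹ K⁻¹.
ΔS = 4.81 × 12.47 × ln(1513.15/560.15) = 59.6 J/K.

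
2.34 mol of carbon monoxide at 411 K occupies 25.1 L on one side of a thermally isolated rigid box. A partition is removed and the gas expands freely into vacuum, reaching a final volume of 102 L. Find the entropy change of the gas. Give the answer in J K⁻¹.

For an ideal gas in free expansion Q = 0 and W = 0, so T is unchanged.
Entropy is a state function; using a reversible isothermal path, ΔS_gas = nR ln(V₂/V₁) = 2.34 × 8.314 × ln(102/25.1) = 27.3 J/K.

ΔS_gas = 27.3 J/K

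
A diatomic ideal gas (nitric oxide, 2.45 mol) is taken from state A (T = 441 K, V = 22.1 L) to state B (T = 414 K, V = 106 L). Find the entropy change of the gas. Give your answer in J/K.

ΔS = 28.7 J/K

Entropy is a state function: ΔS = nC_V ln(T₂/T₁) + nR ln(V₂/V₁), with C_V = 5R/2 = 20.79 J mol⁻¹ K⁻¹ for a diatomic ideal gas.
ΔS = 2.45 × [20.79 × ln(414/441) + 8.314 × ln(106/22.1)] = 28.7 J/K.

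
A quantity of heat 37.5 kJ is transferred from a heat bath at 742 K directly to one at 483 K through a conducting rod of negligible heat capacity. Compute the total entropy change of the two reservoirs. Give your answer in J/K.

ΔS_total = 27.1 J/K

ΔS_hot = −Q/T_H = −37500/742 = -50.54 J/K and ΔS_cold = +Q/T_C = 37500/483 = 77.64 J/K.
ΔS_total = -50.54 + 77.64 = 27.1 J/K, positive as the second law requires.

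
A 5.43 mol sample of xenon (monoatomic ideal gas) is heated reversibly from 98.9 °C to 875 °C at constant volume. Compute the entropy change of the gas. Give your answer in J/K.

ΔS = 76.3 J/K

In kelvin: T₁ = 372.05 K, T₂ = 1148.15 K. At constant volume, ΔS = nC_V ln(T₂/T₁) with C_V = 3R/2 = 12.47 J mol⁻¹ K⁻¹.
ΔS = 5.43 × 12.47 × ln(1148.15/372.05) = 76.3 J/K.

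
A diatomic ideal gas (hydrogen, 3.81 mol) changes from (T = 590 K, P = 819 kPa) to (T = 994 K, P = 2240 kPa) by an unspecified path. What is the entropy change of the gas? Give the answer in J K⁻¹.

ΔS = nC_p ln(T₂/T₁) − nR ln(P₂/P₁), with C_p = 7R/2 = 29.1 J mol⁻¹ K⁻¹ for a diatomic ideal gas.
ΔS = 3.81 × [29.1 × ln(994/590) − 8.314 × ln(2240/819)] = 26 J/K.

ΔS = 26 J/K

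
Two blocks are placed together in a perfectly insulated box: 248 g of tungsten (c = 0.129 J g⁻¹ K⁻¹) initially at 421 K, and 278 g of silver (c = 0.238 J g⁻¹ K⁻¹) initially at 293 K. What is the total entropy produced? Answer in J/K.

ΔS_total = 1.47 J/K

Energy balance: T_f = (m₁c₁T₁ + m₂c₂T₂)/(m₁c₁ + m₂c₂) = 334.72 K.
ΔS₁ = m₁c₁ ln(T_f/T₁) = 31.992 × ln(334.72/421) = -7.337 J/K.
ΔS₂ = m₂c₂ ln(T_f/T₂) = 66.164 × ln(334.72/293) = 8.808 J/K.
ΔS_total = -7.337 + 8.808 = 1.47 J/K.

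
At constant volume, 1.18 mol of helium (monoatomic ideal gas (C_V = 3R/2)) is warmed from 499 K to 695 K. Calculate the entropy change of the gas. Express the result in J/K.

At constant volume, ΔS = nC_V ln(T₂/T₁) with C_V = 3R/2 = 12.47 J mol⁻¹ K⁻¹.
ΔS = 1.18 × 12.47 × ln(695/499) = 4.88 J/K.

ΔS = 4.88 J/K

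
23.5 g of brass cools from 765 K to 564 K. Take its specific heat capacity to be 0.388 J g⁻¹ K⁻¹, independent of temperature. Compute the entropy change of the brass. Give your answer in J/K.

ΔS = -2.78 J/K

ΔS = ∫dQ_rev/T = m c ln(T₂/T₁) = 23.5 × 0.388 × ln(564/765) = -2.78 J/K.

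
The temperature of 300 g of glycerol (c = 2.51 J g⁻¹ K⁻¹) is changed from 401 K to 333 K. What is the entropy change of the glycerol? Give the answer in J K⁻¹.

ΔS = ∫dQ_rev/T = m c ln(T₂/T₁) = 300 × 2.51 × ln(333/401) = -140 J/K.

ΔS = -140 J/K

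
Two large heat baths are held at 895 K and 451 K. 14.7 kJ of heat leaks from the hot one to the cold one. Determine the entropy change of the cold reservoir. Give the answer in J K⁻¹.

ΔS_cold = 32.6 J/K

The cold reservoir gains heat Q, so ΔS_cold = +Q/T_C = 14700/451 = 32.6 J/K.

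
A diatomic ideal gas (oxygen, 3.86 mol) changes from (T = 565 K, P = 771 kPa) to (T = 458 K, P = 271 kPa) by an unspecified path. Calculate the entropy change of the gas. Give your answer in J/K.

ΔS = 9.97 J/K

ΔS = nC_p ln(T₂/T₁) − nR ln(P₂/P₁), with C_p = 7R/2 = 29.1 J mol⁻¹ K⁻¹ for a diatomic ideal gas.
ΔS = 3.86 × [29.1 × ln(458/565) − 8.314 × ln(271/771)] = 9.97 J/K.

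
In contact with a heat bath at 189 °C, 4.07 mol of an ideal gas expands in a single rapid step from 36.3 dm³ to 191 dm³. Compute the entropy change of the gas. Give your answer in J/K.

ΔS_gas = 56.2 J/K

Entropy is a state function, so ΔS_gas depends only on the end states.
For an isothermal ideal gas ΔS_gas = nR ln(V₂/V₁) = 4.07 × 8.314 × ln(191/36.3) = 56.2 J/K.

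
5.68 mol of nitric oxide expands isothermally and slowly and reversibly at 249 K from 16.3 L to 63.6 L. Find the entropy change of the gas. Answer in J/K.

For an isothermal ideal gas ΔS_gas = nR ln(V₂/V₁) = 5.68 × 8.314 × ln(63.6/16.3) = 64.3 J/K.

ΔS_gas = 64.3 J/K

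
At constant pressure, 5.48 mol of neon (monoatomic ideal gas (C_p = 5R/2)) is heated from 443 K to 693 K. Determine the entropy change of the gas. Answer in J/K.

At constant pressure, ΔS = nC_p ln(T₂/T₁) with C_p = 5R/2 = 20.79 J mol⁻¹ K⁻¹.
ΔS = 5.48 × 20.79 × ln(693/443) = 51 J/K.

ΔS = 51 J/K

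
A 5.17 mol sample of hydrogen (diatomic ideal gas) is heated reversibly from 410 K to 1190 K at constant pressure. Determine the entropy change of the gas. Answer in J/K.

At constant pressure, ΔS = nC_p ln(T₂/T₁) with C_p = 7R/2 = 29.1 J mol⁻¹ K⁻¹.
ΔS = 5.17 × 29.1 × ln(1190/410) = 160 J/K.

ΔS = 160 J/K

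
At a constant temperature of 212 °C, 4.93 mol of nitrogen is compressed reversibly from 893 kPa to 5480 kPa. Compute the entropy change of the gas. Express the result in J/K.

For an isothermal ideal gas ΔS_gas = nR ln(P₁/P₂) = 4.93 × 8.314 × ln(893/5480) = -74.4 J/K.

ΔS_gas = -74.4 J/K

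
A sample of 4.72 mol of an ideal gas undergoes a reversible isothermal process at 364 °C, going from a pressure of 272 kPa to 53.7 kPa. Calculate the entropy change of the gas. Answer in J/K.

ΔS_gas = 63.7 J/K

For an isothermal ideal gas ΔS_gas = nR ln(P₁/P₂) = 4.72 × 8.314 × ln(272/53.7) = 63.7 J/K.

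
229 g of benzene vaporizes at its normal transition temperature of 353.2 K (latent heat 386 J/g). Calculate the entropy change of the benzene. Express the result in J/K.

Heat absorbed by the substance: Q = mL = 229 × 386 = 88394 J.
At constant T, ΔS = Q_rev/T = 88394 / 353.2 = 250 J/K.

ΔS = 250 J/K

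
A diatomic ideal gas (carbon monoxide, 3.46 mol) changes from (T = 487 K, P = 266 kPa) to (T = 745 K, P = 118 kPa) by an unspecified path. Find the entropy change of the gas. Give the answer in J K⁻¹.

ΔS = nC_p ln(T₂/T₁) − nR ln(P₂/P₁), with C_p = 7R/2 = 29.1 J mol⁻¹ K⁻¹ for a diatomic ideal gas.
ΔS = 3.46 × [29.1 × ln(745/487) − 8.314 × ln(118/266)] = 66.2 J/K.

ΔS = 66.2 J/K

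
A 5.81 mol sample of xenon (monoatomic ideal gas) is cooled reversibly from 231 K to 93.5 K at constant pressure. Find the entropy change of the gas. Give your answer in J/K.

At constant pressure, ΔS = nC_p ln(T₂/T₁) with C_p = 5R/2 = 20.79 J mol⁻¹ K⁻¹.
ΔS = 5.81 × 20.79 × ln(93.5/231) = -109 J/K.

ΔS = -109 J/K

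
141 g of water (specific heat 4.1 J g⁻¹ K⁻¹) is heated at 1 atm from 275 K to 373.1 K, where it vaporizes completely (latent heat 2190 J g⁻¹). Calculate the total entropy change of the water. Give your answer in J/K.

ΔS = 1000 J/K

Warming step: ΔS₁ = m c ln(T_tr/T_i) = 141 × 4.1 × ln(373.1/275) = 176.4 J/K.
Phase change: ΔS₂ = +mL/T_tr = 141 × 2190 / 373.1 = 827.6 J/K.
ΔS_total = (176.4) + (827.6) = 1000 J/K.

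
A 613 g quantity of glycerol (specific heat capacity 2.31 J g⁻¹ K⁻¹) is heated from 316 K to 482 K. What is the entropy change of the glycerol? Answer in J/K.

ΔS = 598 J/K

ΔS = ∫dQ_rev/T = m c ln(T₂/T₁) = 613 × 2.31 × ln(482/316) = 598 J/K.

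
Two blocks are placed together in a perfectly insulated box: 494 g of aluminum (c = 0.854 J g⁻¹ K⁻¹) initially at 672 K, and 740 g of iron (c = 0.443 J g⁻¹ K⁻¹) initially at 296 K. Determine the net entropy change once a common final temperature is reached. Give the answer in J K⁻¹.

Energy balance: T_f = (m₁c₁T₁ + m₂c₂T₂)/(m₁c₁ + m₂c₂) = 507.59 K.
ΔS₁ = m₁c₁ ln(T_f/T₁) = 421.876 × ln(507.59/672) = -118.4 J/K.
ΔS₂ = m₂c₂ ln(T_f/T₂) = 327.82 × ln(507.59/296) = 176.8 J/K.
ΔS_total = -118.4 + 176.8 = 58.4 J/K.

ΔS_total = 58.4 J/K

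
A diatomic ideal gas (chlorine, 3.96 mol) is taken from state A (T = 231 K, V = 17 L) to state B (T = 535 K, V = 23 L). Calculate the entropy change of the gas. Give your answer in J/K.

Entropy is a state function: ΔS = nC_V ln(T₂/T₁) + nR ln(V₂/V₁), with C_V = 5R/2 = 20.79 J mol⁻¹ K⁻¹ for a diatomic ideal gas.
ΔS = 3.96 × [20.79 × ln(535/231) + 8.314 × ln(23/17)] = 79.1 J/K.

ΔS = 79.1 J/K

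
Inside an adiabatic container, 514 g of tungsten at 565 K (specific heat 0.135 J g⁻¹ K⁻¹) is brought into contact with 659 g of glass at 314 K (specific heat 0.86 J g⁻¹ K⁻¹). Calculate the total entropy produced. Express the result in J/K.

ΔS_total = 12.4 J/K

Energy balance: T_f = (m₁c₁T₁ + m₂c₂T₂)/(m₁c₁ + m₂c₂) = 341.38 K.
ΔS₁ = m₁c₁ ln(T_f/T₁) = 69.39 × ln(341.38/565) = -34.96 J/K.
ΔS₂ = m₂c₂ ln(T_f/T₂) = 566.74 × ln(341.38/314) = 47.38 J/K.
ΔS_total = -34.96 + 47.38 = 12.4 J/K.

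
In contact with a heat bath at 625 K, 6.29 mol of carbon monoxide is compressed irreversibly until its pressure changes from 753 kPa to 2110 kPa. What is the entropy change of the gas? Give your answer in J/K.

ΔS_gas = -53.9 J/K

Entropy is a state function, so ΔS_gas depends only on the end states.
For an isothermal ideal gas ΔS_gas = nR ln(P₁/P₂) = 6.29 × 8.314 × ln(753/2110) = -53.9 J/K.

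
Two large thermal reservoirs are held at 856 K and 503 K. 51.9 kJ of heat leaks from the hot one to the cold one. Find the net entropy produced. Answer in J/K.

ΔS_hot = −Q/T_H = −51900/856 = -60.63 J/K and ΔS_cold = +Q/T_C = 51900/503 = 103.2 J/K.
ΔS_total = -60.63 + 103.2 = 42.6 J/K, positive as the second law requires.

ΔS_total = 42.6 J/K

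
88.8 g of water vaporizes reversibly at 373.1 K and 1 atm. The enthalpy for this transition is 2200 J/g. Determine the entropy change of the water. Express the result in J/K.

Heat absorbed by the substance: Q = mL = 88.8 × 2200 = 195360 J.
At constant T, ΔS = Q_rev/T = 195360 / 373.1 = 524 J/K.

ΔS = 524 J/K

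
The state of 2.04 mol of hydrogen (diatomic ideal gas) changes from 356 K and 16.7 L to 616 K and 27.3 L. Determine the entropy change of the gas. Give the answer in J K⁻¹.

Entropy is a state function: ΔS = nC_V ln(T₂/T₁) + nR ln(V₂/V₁), with C_V = 5R/2 = 20.79 J mol⁻¹ K⁻¹ for a diatomic ideal gas.
ΔS = 2.04 × [20.79 × ln(616/356) + 8.314 × ln(27.3/16.7)] = 31.6 J/K.

ΔS = 31.6 J/K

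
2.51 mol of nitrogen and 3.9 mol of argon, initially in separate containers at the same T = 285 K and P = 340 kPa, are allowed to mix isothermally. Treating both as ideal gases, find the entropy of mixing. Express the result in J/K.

ΔS_mix = 35.7 J/K

Mole fractions: x_A = 2.51/6.41 = 0.392, x_B = 0.608.
ΔS_mix = −R(n_A ln x_A + n_B ln x_B) = −8.314 × (2.51 ln 0.392 + 3.9 ln 0.608) = 35.7 J/K.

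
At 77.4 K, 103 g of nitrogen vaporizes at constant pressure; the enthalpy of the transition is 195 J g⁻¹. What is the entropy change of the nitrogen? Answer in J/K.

ΔS = 259 J/K

Heat absorbed by the substance: Q = mL = 103 × 195 = 20085 J.
At constant T, ΔS = Q_rev/T = 20085 / 77.4 = 259 J/K.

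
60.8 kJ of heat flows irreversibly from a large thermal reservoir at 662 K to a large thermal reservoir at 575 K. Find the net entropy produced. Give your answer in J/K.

ΔS_hot = −Q/T_H = −60800/662 = -91.84 J/K and ΔS_cold = +Q/T_C = 60800/575 = 105.7 J/K.
ΔS_total = -91.84 + 105.7 = 13.9 J/K, positive as the second law requires.

ΔS_total = 13.9 J/K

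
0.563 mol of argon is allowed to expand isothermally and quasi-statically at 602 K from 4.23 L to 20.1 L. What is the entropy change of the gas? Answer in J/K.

For an isothermal ideal gas ΔS_gas = nR ln(V₂/V₁) = 0.563 × 8.314 × ln(20.1/4.23) = 7.3 J/K.

ΔS_gas = 7.3 J/K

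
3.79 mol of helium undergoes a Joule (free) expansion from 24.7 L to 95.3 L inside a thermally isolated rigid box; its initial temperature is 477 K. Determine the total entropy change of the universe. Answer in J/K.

No heat is exchanged and no work is done, so the ideal-gas temperature stays constant.
Entropy is a state function; using a reversible isothermal path, ΔS_gas = nR ln(V₂/V₁) = 3.79 × 8.314 × ln(95.3/24.7) = 42.5 J/K.
The insulated surroundings exchange no heat, so ΔS_surr = 0 and ΔS_universe = ΔS_gas.

ΔS_universe = 42.5 J/K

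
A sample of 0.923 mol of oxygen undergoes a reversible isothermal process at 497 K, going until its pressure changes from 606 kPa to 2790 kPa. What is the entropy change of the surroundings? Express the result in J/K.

ΔS_surr = 11.7 J/K

For an isothermal ideal gas ΔS_gas = nR ln(P₁/P₂) = 0.923 × 8.314 × ln(606/2790) = -11.7 J/K.
The process is reversible, so ΔS_surr = −ΔS_gas = 11.7 J/K and ΔS_universe = 0.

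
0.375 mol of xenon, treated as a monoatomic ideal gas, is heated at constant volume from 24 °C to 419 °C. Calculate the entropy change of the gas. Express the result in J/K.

ΔS = 3.95 J/K

In kelvin: T₁ = 297.15 K, T₂ = 692.15 K. At constant volume, ΔS = nC_V ln(T₂/T₁) with C_V = 3R/2 = 12.47 J mol⁻¹ K⁻¹.
ΔS = 0.375 × 12.47 × ln(692.15/297.15) = 3.95 J/K.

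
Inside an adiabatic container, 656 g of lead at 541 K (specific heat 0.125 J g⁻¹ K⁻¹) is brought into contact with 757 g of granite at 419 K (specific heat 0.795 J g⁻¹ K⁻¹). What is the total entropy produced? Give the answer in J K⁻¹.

Energy balance: T_f = (m₁c₁T₁ + m₂c₂T₂)/(m₁c₁ + m₂c₂) = 433.63 K.
ΔS₁ = m₁c₁ ln(T_f/T₁) = 82 × ln(433.63/541) = -18.14 J/K.
ΔS₂ = m₂c₂ ln(T_f/T₂) = 601.815 × ln(433.63/419) = 20.65 J/K.
ΔS_total = -18.14 + 20.65 = 2.51 J/K.

ΔS_total = 2.51 J/K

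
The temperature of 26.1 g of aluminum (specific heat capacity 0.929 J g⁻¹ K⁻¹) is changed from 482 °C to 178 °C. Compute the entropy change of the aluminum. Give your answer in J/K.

In kelvin: T₁ = 755.15 K, T₂ = 451.15 K. ΔS = ∫dQ_rev/T = m c ln(T₂/T₁) = 26.1 × 0.929 × ln(451.15/755.15) = -12.5 J/K.

ΔS = -12.5 J/K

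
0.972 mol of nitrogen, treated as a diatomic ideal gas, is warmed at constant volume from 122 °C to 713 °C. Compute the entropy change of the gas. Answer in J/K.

In kelvin: T₁ = 395.15 K, T₂ = 986.15 K. At constant volume, ΔS = nC_V ln(T₂/T₁) with C_V = 5R/2 = 20.79 J mol⁻¹ K⁻¹.
ΔS = 0.972 × 20.79 × ln(986.15/395.15) = 18.5 J/K.

ΔS = 18.5 J/K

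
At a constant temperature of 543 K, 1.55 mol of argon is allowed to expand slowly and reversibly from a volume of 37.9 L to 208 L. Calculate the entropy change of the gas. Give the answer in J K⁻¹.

ΔS_gas = 21.9 J/K

For an isothermal ideal gas ΔS_gas = nR ln(V₂/V₁) = 1.55 × 8.314 × ln(208/37.9) = 21.9 J/K.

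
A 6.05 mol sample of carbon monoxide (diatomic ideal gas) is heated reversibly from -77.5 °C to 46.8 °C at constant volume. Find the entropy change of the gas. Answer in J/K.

In kelvin: T₁ = 195.65 K, T₂ = 319.95 K. At constant volume, ΔS = nC_V ln(T₂/T₁) with C_V = 5R/2 = 20.79 J mol⁻¹ K⁻¹.
ΔS = 6.05 × 20.79 × ln(319.95/195.65) = 61.8 J/K.

ΔS = 61.8 J/K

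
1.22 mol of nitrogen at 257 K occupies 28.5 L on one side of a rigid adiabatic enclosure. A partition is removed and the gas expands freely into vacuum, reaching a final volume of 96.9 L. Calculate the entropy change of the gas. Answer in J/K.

ΔS_gas = 12.4 J/K

No heat is exchanged and no work is done, so the ideal-gas temperature stays constant.
Entropy is a state function; using a reversible isothermal path, ΔS_gas = nR ln(V₂/V₁) = 1.22 × 8.314 × ln(96.9/28.5) = 12.4 J/K.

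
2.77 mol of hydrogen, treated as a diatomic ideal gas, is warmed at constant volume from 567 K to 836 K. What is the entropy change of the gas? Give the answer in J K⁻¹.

At constant volume, ΔS = nC_V ln(T₂/T₁) with C_V = 5R/2 = 20.79 J mol⁻¹ K⁻¹.
ΔS = 2.77 × 20.79 × ln(836/567) = 22.4 J/K.

ΔS = 22.4 J/K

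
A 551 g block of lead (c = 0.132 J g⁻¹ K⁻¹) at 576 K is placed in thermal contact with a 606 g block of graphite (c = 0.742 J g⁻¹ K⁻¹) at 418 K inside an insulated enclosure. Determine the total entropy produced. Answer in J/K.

Energy balance: T_f = (m₁c₁T₁ + m₂c₂T₂)/(m₁c₁ + m₂c₂) = 440 K.
ΔS₁ = m₁c₁ ln(T_f/T₁) = 72.732 × ln(440/576) = -19.59 J/K.
ΔS₂ = m₂c₂ ln(T_f/T₂) = 449.652 × ln(440/418) = 23.06 J/K.
ΔS_total = -19.59 + 23.06 = 3.47 J/K.

ΔS_total = 3.47 J/K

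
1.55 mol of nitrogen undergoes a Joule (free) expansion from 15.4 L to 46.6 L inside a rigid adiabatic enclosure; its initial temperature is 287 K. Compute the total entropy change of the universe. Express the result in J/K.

No heat is exchanged and no work is done, so the ideal-gas temperature stays constant.
Entropy is a state function; using a reversible isothermal path, ΔS_gas = nR ln(V₂/V₁) = 1.55 × 8.314 × ln(46.6/15.4) = 14.3 J/K.
The insulated surroundings exchange no heat, so ΔS_surr = 0 and ΔS_universe = ΔS_gas.

ΔS_universe = 14.3 J/K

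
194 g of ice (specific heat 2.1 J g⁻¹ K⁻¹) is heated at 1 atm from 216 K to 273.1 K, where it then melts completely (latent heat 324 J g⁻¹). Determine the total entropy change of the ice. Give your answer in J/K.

ΔS = 326 J/K

Warming step: ΔS₁ = m c ln(T_tr/T_i) = 194 × 2.1 × ln(273.1/216) = 95.56 J/K.
Phase change: ΔS₂ = +mL/T_tr = 194 × 324 / 273.1 = 230.2 J/K.
ΔS_total = (95.56) + (230.2) = 326 J/K.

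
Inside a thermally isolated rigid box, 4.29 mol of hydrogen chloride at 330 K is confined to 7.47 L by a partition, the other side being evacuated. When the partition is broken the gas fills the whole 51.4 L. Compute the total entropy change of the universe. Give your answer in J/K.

ΔS_universe = 68.8 J/K

For an ideal gas in free expansion Q = 0 and W = 0, so T is unchanged.
Entropy is a state function; using a reversible isothermal path, ΔS_gas = nR ln(V₂/V₁) = 4.29 × 8.314 × ln(51.4/7.47) = 68.8 J/K.
The insulated surroundings exchange no heat, so ΔS_surr = 0 and ΔS_universe = ΔS_gas.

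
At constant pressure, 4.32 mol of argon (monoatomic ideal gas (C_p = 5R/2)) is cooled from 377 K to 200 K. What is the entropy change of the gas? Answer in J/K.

ΔS = -56.9 J/K

At constant pressure, ΔS = nC_p ln(T₂/T₁) with C_p = 5R/2 = 20.79 J mol⁻¹ K⁻¹.
ΔS = 4.32 × 20.79 × ln(200/377) = -56.9 J/K.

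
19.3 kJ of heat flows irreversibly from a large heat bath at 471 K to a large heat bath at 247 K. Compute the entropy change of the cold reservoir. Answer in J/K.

ΔS_cold = 78.1 J/K

The cold reservoir gains heat Q, so ΔS_cold = +Q/T_C = 19300/247 = 78.1 J/K.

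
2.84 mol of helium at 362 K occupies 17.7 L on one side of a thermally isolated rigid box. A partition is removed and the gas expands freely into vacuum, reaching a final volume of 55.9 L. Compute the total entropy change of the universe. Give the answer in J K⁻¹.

ΔS_universe = 27.2 J/K

No heat is exchanged and no work is done, so the ideal-gas temperature stays constant.
Entropy is a state function; using a reversible isothermal path, ΔS_gas = nR ln(V₂/V₁) = 2.84 × 8.314 × ln(55.9/17.7) = 27.2 J/K.
The insulated surroundings exchange no heat, so ΔS_surr = 0 and ΔS_universe = ΔS_gas.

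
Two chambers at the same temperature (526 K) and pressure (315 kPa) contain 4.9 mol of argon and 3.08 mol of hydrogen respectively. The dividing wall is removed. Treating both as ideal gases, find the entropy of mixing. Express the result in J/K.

ΔS_mix = 44.2 J/K

Mole fractions: x_A = 4.9/7.98 = 0.614, x_B = 0.386.
ΔS_mix = −R(n_A ln x_A + n_B ln x_B) = −8.314 × (4.9 ln 0.614 + 3.08 ln 0.386) = 44.2 J/K.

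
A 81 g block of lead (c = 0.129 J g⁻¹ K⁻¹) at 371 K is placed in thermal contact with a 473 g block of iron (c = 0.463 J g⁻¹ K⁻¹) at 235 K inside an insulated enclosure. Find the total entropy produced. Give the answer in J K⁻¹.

Energy balance: T_f = (m₁c₁T₁ + m₂c₂T₂)/(m₁c₁ + m₂c₂) = 241.19 K.
ΔS₁ = m₁c₁ ln(T_f/T₁) = 10.449 × ln(241.19/371) = -4.499 J/K.
ΔS₂ = m₂c₂ ln(T_f/T₂) = 218.999 × ln(241.19/235) = 5.697 J/K.
ΔS_total = -4.499 + 5.697 = 1.2 J/K.

ΔS_total = 1.2 J/K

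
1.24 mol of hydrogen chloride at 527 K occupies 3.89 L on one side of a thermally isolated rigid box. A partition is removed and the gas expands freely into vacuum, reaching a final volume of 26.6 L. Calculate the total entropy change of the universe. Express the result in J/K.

For an ideal gas in free expansion Q = 0 and W = 0, so T is unchanged.
Entropy is a state function; using a reversible isothermal path, ΔS_gas = nR ln(V₂/V₁) = 1.24 × 8.314 × ln(26.6/3.89) = 19.8 J/K.
The insulated surroundings exchange no heat, so ΔS_surr = 0 and ΔS_universe = ΔS_gas.

ΔS_universe = 19.8 J/K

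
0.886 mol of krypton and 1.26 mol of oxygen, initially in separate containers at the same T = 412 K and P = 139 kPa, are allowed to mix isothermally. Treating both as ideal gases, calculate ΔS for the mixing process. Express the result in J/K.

Mole fractions: x_A = 0.886/2.15 = 0.413, x_B = 0.587.
ΔS_mix = −R(n_A ln x_A + n_B ln x_B) = −8.314 × (0.886 ln 0.413 + 1.26 ln 0.587) = 12.1 J/K.

ΔS_mix = 12.1 J/K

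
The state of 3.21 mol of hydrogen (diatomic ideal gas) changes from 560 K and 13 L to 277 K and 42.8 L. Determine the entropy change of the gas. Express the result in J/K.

ΔS = -15.2 J/K

Entropy is a state function: ΔS = nC_V ln(T₂/T₁) + nR ln(V₂/V₁), with C_V = 5R/2 = 20.79 J mol⁻¹ K⁻¹ for a diatomic ideal gas.
ΔS = 3.21 × [20.79 × ln(277/560) + 8.314 × ln(42.8/13)] = -15.2 J/K.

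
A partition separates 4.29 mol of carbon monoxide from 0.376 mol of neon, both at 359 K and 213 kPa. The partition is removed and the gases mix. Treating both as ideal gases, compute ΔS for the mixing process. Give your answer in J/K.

ΔS_mix = 10.9 J/K

Mole fractions: x_A = 4.29/4.67 = 0.919, x_B = 0.0806.
ΔS_mix = −R(n_A ln x_A + n_B ln x_B) = −8.314 × (4.29 ln 0.919 + 0.376 ln 0.0806) = 10.9 J/K.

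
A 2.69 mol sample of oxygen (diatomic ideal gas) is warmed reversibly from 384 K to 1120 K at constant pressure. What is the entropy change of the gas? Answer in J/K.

At constant pressure, ΔS = nC_p ln(T₂/T₁) with C_p = 7R/2 = 29.1 J mol⁻¹ K⁻¹.
ΔS = 2.69 × 29.1 × ln(1120/384) = 83.8 J/K.

ΔS = 83.8 J/K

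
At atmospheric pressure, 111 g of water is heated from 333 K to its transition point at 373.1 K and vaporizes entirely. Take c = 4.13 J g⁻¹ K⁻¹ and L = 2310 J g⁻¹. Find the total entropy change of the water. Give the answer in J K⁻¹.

ΔS = 739 J/K

Warming step: ΔS₁ = m c ln(T_tr/T_i) = 111 × 4.13 × ln(373.1/333) = 52.13 J/K.
Phase change: ΔS₂ = +mL/T_tr = 111 × 2310 / 373.1 = 687.2 J/K.
ΔS_total = (52.13) + (687.2) = 739 J/K.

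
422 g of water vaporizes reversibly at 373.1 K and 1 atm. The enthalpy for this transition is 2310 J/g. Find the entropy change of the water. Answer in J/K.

ΔS = 2610 J/K

Heat absorbed by the substance: Q = mL = 422 × 2310 = 974820 J.
At constant T, ΔS = Q_rev/T = 974820 / 373.1 = 2610 J/K.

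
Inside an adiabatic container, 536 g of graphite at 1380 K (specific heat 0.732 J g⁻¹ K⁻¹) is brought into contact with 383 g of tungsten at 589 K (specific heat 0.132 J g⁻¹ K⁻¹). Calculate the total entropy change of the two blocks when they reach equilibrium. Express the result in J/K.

Energy balance: T_f = (m₁c₁T₁ + m₂c₂T₂)/(m₁c₁ + m₂c₂) = 1289.7 K.
ΔS₁ = m₁c₁ ln(T_f/T₁) = 392.352 × ln(1289.7/1380) = -26.55 J/K.
ΔS₂ = m₂c₂ ln(T_f/T₂) = 50.556 × ln(1289.7/589) = 39.62 J/K.
ΔS_total = -26.55 + 39.62 = 13.1 J/K.

ΔS_total = 13.1 J/K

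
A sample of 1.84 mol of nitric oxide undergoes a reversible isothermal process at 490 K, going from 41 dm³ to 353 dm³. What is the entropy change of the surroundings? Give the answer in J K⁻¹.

ΔS_surr = -32.9 J/K

For an isothermal ideal gas ΔS_gas = nR ln(V₂/V₁) = 1.84 × 8.314 × ln(353/41) = 32.9 J/K.
The process is reversible, so ΔS_surr = −ΔS_gas = -32.9 J/K and ΔS_universe = 0.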